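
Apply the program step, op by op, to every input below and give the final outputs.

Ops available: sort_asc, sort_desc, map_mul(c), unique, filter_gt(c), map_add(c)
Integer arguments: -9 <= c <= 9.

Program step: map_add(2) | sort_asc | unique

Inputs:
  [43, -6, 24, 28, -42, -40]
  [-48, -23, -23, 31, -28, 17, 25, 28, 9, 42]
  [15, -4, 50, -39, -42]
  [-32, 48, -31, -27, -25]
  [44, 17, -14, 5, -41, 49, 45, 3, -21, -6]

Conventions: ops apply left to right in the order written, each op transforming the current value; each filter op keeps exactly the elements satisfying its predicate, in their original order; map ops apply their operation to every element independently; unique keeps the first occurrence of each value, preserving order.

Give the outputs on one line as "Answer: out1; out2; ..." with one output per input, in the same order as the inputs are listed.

Execution, op by op:
  [43, -6, 24, 28, -42, -40] -> [45, -4, 26, 30, -40, -38] -> [-40, -38, -4, 26, 30, 45] -> [-40, -38, -4, 26, 30, 45]
  [-48, -23, -23, 31, -28, 17, 25, 28, 9, 42] -> [-46, -21, -21, 33, -26, 19, 27, 30, 11, 44] -> [-46, -26, -21, -21, 11, 19, 27, 30, 33, 44] -> [-46, -26, -21, 11, 19, 27, 30, 33, 44]
  [15, -4, 50, -39, -42] -> [17, -2, 52, -37, -40] -> [-40, -37, -2, 17, 52] -> [-40, -37, -2, 17, 52]
  [-32, 48, -31, -27, -25] -> [-30, 50, -29, -25, -23] -> [-30, -29, -25, -23, 50] -> [-30, -29, -25, -23, 50]
  [44, 17, -14, 5, -41, 49, 45, 3, -21, -6] -> [46, 19, -12, 7, -39, 51, 47, 5, -19, -4] -> [-39, -19, -12, -4, 5, 7, 19, 46, 47, 51] -> [-39, -19, -12, -4, 5, 7, 19, 46, 47, 51]

[-40, -38, -4, 26, 30, 45]; [-46, -26, -21, 11, 19, 27, 30, 33, 44]; [-40, -37, -2, 17, 52]; [-30, -29, -25, -23, 50]; [-39, -19, -12, -4, 5, 7, 19, 46, 47, 51]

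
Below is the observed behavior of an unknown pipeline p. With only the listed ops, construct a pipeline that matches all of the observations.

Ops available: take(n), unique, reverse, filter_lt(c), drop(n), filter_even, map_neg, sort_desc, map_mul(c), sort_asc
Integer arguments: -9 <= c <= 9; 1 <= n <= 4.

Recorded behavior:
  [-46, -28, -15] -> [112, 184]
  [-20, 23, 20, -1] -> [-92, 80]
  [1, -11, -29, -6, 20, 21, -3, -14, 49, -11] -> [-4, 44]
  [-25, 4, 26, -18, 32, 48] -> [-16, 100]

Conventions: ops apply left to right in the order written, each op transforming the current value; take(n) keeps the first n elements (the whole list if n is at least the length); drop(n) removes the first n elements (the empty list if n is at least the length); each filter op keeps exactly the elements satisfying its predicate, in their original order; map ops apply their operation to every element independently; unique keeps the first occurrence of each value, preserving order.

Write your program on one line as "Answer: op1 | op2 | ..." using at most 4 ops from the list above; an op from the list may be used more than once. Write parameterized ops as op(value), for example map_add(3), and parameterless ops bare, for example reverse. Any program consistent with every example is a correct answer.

take(2) | map_mul(-4) | sort_asc

Check, running the answer program on each example:
  [-46, -28, -15] -> [-46, -28] -> [184, 112] -> [112, 184]
  [-20, 23, 20, -1] -> [-20, 23] -> [80, -92] -> [-92, 80]
  [1, -11, -29, -6, 20, 21, -3, -14, 49, -11] -> [1, -11] -> [-4, 44] -> [-4, 44]
  [-25, 4, 26, -18, 32, 48] -> [-25, 4] -> [100, -16] -> [-16, 100]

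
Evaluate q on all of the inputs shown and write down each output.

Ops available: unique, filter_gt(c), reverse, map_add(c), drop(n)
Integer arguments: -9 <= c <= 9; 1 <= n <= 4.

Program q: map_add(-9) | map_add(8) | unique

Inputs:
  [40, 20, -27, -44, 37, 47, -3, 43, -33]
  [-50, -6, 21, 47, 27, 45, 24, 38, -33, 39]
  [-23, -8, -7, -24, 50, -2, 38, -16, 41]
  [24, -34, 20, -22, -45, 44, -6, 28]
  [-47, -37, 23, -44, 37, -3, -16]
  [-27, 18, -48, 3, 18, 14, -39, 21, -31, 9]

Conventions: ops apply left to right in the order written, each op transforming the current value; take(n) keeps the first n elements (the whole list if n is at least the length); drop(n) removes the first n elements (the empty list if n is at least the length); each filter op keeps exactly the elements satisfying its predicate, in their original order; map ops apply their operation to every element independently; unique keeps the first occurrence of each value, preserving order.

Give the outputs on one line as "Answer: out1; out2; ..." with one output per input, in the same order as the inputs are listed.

Execution, op by op:
  [40, 20, -27, -44, 37, 47, -3, 43, -33] -> [31, 11, -36, -53, 28, 38, -12, 34, -42] -> [39, 19, -28, -45, 36, 46, -4, 42, -34] -> [39, 19, -28, -45, 36, 46, -4, 42, -34]
  [-50, -6, 21, 47, 27, 45, 24, 38, -33, 39] -> [-59, -15, 12, 38, 18, 36, 15, 29, -42, 30] -> [-51, -7, 20, 46, 26, 44, 23, 37, -34, 38] -> [-51, -7, 20, 46, 26, 44, 23, 37, -34, 38]
  [-23, -8, -7, -24, 50, -2, 38, -16, 41] -> [-32, -17, -16, -33, 41, -11, 29, -25, 32] -> [-24, -9, -8, -25, 49, -3, 37, -17, 40] -> [-24, -9, -8, -25, 49, -3, 37, -17, 40]
  [24, -34, 20, -22, -45, 44, -6, 28] -> [15, -43, 11, -31, -54, 35, -15, 19] -> [23, -35, 19, -23, -46, 43, -7, 27] -> [23, -35, 19, -23, -46, 43, -7, 27]
  [-47, -37, 23, -44, 37, -3, -16] -> [-56, -46, 14, -53, 28, -12, -25] -> [-48, -38, 22, -45, 36, -4, -17] -> [-48, -38, 22, -45, 36, -4, -17]
  [-27, 18, -48, 3, 18, 14, -39, 21, -31, 9] -> [-36, 9, -57, -6, 9, 5, -48, 12, -40, 0] -> [-28, 17, -49, 2, 17, 13, -40, 20, -32, 8] -> [-28, 17, -49, 2, 13, -40, 20, -32, 8]

[39, 19, -28, -45, 36, 46, -4, 42, -34]; [-51, -7, 20, 46, 26, 44, 23, 37, -34, 38]; [-24, -9, -8, -25, 49, -3, 37, -17, 40]; [23, -35, 19, -23, -46, 43, -7, 27]; [-48, -38, 22, -45, 36, -4, -17]; [-28, 17, -49, 2, 13, -40, 20, -32, 8]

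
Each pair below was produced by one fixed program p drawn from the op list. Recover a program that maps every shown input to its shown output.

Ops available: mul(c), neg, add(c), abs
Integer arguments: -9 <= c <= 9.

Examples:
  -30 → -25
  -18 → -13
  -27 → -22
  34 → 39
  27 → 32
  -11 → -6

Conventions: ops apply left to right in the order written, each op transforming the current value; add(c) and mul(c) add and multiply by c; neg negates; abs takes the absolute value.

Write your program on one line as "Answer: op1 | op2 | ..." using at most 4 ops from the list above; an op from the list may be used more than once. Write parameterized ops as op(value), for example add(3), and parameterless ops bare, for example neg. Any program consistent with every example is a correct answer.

add(4) | neg | add(-1) | neg

Check, running the answer program on each example:
  -30 -> -26 -> 26 -> 25 -> -25
  -18 -> -14 -> 14 -> 13 -> -13
  -27 -> -23 -> 23 -> 22 -> -22
  34 -> 38 -> -38 -> -39 -> 39
  27 -> 31 -> -31 -> -32 -> 32
  -11 -> -7 -> 7 -> 6 -> -6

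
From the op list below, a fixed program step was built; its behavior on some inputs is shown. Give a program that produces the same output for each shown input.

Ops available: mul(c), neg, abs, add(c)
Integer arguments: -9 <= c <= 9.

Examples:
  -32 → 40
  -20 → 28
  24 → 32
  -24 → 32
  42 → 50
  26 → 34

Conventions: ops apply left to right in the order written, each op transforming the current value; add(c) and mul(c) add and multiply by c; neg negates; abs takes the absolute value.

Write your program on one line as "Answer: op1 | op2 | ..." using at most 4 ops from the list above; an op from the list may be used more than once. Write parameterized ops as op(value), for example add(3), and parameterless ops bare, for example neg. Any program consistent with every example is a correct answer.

abs | add(3) | add(7) | add(-2)

Check, running the answer program on each example:
  -32 -> 32 -> 35 -> 42 -> 40
  -20 -> 20 -> 23 -> 30 -> 28
  24 -> 24 -> 27 -> 34 -> 32
  -24 -> 24 -> 27 -> 34 -> 32
  42 -> 42 -> 45 -> 52 -> 50
  26 -> 26 -> 29 -> 36 -> 34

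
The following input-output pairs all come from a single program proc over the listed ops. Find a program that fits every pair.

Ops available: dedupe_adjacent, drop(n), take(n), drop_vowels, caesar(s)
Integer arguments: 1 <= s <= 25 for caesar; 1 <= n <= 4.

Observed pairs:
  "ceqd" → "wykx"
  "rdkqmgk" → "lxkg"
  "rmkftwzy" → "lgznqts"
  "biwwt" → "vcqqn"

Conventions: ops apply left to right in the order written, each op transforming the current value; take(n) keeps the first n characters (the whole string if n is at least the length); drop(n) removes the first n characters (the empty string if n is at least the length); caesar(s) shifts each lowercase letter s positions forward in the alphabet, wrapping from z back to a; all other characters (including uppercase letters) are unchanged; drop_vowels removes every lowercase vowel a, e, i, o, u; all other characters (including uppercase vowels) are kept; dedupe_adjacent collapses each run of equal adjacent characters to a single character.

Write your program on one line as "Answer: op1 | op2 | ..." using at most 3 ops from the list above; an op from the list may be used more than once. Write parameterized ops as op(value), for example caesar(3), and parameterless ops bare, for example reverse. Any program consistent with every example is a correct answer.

caesar(21) | caesar(25) | drop_vowels

Check, running the answer program on each example:
  "ceqd" -> "xzly" -> "wykx" -> "wykx"
  "rdkqmgk" -> "myflhbf" -> "lxekgae" -> "lxkg"
  "rmkftwzy" -> "mhfaorut" -> "lgeznqts" -> "lgznqts"
  "biwwt" -> "wdrro" -> "vcqqn" -> "vcqqn"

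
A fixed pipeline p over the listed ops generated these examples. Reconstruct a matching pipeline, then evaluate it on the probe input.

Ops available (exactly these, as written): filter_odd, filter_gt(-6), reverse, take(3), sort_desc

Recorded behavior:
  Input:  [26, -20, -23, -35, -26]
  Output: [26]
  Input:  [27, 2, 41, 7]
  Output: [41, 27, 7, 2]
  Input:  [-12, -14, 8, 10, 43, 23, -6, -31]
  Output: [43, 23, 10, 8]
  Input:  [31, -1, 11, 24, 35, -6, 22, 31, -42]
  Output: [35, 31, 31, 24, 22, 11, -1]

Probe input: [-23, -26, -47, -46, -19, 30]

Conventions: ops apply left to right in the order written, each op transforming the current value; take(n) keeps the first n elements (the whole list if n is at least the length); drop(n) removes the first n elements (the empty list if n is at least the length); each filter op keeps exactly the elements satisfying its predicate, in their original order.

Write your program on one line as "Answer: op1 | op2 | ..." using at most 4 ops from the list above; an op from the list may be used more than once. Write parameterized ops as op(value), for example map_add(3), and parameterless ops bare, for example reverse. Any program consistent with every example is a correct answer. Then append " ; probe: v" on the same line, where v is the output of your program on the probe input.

reverse | filter_gt(-6) | sort_desc ; probe: [30]

Check, running the answer program on each example:
  [26, -20, -23, -35, -26] -> [-26, -35, -23, -20, 26] -> [26] -> [26]
  [27, 2, 41, 7] -> [7, 41, 2, 27] -> [7, 41, 2, 27] -> [41, 27, 7, 2]
  [-12, -14, 8, 10, 43, 23, -6, -31] -> [-31, -6, 23, 43, 10, 8, -14, -12] -> [23, 43, 10, 8] -> [43, 23, 10, 8]
  [31, -1, 11, 24, 35, -6, 22, 31, -42] -> [-42, 31, 22, -6, 35, 24, 11, -1, 31] -> [31, 22, 35, 24, 11, -1, 31] -> [35, 31, 31, 24, 22, 11, -1]
  probe: [-23, -26, -47, -46, -19, 30] -> [30, -19, -46, -47, -26, -23] -> [30] -> [30]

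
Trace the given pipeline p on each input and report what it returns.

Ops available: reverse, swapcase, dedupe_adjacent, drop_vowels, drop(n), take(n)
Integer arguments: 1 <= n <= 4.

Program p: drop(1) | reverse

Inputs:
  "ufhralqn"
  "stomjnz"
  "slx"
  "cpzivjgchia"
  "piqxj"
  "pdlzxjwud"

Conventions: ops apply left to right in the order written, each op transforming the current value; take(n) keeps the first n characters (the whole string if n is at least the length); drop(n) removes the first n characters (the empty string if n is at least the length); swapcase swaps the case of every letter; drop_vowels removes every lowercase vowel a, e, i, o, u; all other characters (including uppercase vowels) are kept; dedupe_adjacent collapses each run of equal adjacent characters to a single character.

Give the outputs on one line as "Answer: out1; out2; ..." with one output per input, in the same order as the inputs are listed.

Execution, op by op:
  "ufhralqn" -> "fhralqn" -> "nqlarhf"
  "stomjnz" -> "tomjnz" -> "znjmot"
  "slx" -> "lx" -> "xl"
  "cpzivjgchia" -> "pzivjgchia" -> "aihcgjvizp"
  "piqxj" -> "iqxj" -> "jxqi"
  "pdlzxjwud" -> "dlzxjwud" -> "duwjxzld"

"nqlarhf"; "znjmot"; "xl"; "aihcgjvizp"; "jxqi"; "duwjxzld"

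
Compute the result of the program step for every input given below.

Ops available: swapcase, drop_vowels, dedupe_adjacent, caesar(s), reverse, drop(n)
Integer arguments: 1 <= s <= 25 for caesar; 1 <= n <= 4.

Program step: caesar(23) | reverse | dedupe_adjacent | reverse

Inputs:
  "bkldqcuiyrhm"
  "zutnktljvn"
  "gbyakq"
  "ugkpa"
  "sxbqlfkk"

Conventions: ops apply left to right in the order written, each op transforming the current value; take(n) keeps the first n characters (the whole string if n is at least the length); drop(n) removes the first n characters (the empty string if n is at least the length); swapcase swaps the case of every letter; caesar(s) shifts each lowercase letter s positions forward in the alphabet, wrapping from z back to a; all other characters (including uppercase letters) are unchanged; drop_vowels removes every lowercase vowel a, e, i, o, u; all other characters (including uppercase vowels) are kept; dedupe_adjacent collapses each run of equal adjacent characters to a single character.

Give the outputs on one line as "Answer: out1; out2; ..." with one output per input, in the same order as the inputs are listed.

"yhianzrfvoej"; "wrqkhqigsk"; "dyvxhn"; "rdhmx"; "puynich"

Execution, op by op:
  "bkldqcuiyrhm" -> "yhianzrfvoej" -> "jeovfrznaihy" -> "jeovfrznaihy" -> "yhianzrfvoej"
  "zutnktljvn" -> "wrqkhqigsk" -> "ksgiqhkqrw" -> "ksgiqhkqrw" -> "wrqkhqigsk"
  "gbyakq" -> "dyvxhn" -> "nhxvyd" -> "nhxvyd" -> "dyvxhn"
  "ugkpa" -> "rdhmx" -> "xmhdr" -> "xmhdr" -> "rdhmx"
  "sxbqlfkk" -> "puynichh" -> "hhcinyup" -> "hcinyup" -> "puynich"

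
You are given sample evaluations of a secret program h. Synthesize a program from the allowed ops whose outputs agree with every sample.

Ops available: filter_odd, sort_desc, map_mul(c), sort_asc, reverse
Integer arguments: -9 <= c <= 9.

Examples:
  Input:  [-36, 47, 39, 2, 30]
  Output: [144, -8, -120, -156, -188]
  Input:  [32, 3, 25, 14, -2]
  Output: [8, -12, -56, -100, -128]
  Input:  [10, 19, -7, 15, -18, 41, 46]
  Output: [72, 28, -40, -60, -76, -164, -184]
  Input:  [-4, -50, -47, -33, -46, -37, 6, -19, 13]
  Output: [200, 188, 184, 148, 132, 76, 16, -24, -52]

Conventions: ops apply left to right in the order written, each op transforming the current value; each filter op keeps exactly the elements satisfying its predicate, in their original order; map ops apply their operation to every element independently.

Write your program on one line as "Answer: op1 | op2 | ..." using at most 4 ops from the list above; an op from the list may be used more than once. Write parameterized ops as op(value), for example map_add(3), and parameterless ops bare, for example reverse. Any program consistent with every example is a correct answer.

map_mul(-4) | reverse | sort_desc

Check, running the answer program on each example:
  [-36, 47, 39, 2, 30] -> [144, -188, -156, -8, -120] -> [-120, -8, -156, -188, 144] -> [144, -8, -120, -156, -188]
  [32, 3, 25, 14, -2] -> [-128, -12, -100, -56, 8] -> [8, -56, -100, -12, -128] -> [8, -12, -56, -100, -128]
  [10, 19, -7, 15, -18, 41, 46] -> [-40, -76, 28, -60, 72, -164, -184] -> [-184, -164, 72, -60, 28, -76, -40] -> [72, 28, -40, -60, -76, -164, -184]
  [-4, -50, -47, -33, -46, -37, 6, -19, 13] -> [16, 200, 188, 132, 184, 148, -24, 76, -52] -> [-52, 76, -24, 148, 184, 132, 188, 200, 16] -> [200, 188, 184, 148, 132, 76, 16, -24, -52]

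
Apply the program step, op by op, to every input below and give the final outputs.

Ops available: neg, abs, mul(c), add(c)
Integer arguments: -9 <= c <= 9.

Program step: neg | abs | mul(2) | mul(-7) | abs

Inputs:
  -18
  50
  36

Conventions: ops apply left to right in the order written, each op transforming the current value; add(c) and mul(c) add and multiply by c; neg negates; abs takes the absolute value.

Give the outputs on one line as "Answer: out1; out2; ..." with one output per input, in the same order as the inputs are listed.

Execution, op by op:
  -18 -> 18 -> 18 -> 36 -> -252 -> 252
  50 -> -50 -> 50 -> 100 -> -700 -> 700
  36 -> -36 -> 36 -> 72 -> -504 -> 504

252; 700; 504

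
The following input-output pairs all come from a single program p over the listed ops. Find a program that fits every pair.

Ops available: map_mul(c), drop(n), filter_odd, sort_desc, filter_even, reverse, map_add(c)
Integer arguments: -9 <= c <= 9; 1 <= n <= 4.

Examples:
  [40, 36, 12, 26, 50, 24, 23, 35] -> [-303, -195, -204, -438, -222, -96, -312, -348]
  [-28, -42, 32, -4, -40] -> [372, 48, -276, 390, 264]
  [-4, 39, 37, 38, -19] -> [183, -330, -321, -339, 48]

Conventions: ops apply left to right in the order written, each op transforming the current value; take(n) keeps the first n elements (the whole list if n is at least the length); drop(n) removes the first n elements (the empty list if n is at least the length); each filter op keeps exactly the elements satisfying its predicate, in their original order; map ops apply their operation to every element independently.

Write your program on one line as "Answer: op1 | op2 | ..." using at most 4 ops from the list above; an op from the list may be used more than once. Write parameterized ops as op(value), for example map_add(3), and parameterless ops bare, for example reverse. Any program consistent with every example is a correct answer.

reverse | map_mul(-9) | map_add(8) | map_add(4)

Check, running the answer program on each example:
  [40, 36, 12, 26, 50, 24, 23, 35] -> [35, 23, 24, 50, 26, 12, 36, 40] -> [-315, -207, -216, -450, -234, -108, -324, -360] -> [-307, -199, -208, -442, -226, -100, -316, -352] -> [-303, -195, -204, -438, -222, -96, -312, -348]
  [-28, -42, 32, -4, -40] -> [-40, -4, 32, -42, -28] -> [360, 36, -288, 378, 252] -> [368, 44, -280, 386, 260] -> [372, 48, -276, 390, 264]
  [-4, 39, 37, 38, -19] -> [-19, 38, 37, 39, -4] -> [171, -342, -333, -351, 36] -> [179, -334, -325, -343, 44] -> [183, -330, -321, -339, 48]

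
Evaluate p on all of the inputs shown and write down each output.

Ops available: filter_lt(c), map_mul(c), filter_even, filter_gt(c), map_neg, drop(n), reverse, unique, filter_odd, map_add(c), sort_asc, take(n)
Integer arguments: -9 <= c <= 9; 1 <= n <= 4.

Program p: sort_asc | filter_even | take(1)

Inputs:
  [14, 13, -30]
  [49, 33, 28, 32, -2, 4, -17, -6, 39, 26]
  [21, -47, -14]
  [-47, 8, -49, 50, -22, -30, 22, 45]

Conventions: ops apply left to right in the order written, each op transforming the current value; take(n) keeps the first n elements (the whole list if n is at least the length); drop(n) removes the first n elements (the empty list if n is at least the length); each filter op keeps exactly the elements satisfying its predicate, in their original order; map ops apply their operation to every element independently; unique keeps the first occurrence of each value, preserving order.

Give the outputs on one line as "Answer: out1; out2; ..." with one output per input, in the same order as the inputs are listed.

[-30]; [-6]; [-14]; [-30]

Execution, op by op:
  [14, 13, -30] -> [-30, 13, 14] -> [-30, 14] -> [-30]
  [49, 33, 28, 32, -2, 4, -17, -6, 39, 26] -> [-17, -6, -2, 4, 26, 28, 32, 33, 39, 49] -> [-6, -2, 4, 26, 28, 32] -> [-6]
  [21, -47, -14] -> [-47, -14, 21] -> [-14] -> [-14]
  [-47, 8, -49, 50, -22, -30, 22, 45] -> [-49, -47, -30, -22, 8, 22, 45, 50] -> [-30, -22, 8, 22, 50] -> [-30]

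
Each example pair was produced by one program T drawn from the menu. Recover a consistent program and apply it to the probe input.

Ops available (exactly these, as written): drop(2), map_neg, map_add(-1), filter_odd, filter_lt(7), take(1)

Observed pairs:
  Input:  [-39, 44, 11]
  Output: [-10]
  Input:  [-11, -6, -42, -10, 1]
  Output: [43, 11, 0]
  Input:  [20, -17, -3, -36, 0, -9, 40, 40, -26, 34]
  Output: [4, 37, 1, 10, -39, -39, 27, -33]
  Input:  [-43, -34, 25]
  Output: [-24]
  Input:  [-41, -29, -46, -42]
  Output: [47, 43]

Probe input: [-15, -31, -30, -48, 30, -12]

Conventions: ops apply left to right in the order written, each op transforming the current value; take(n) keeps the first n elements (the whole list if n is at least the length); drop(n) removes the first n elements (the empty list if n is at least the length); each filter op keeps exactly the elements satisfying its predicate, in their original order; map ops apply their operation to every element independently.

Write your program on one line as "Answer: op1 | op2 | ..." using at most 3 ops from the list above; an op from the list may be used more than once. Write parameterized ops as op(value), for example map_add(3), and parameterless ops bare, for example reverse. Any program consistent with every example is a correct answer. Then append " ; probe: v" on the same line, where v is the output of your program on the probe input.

map_add(-1) | drop(2) | map_neg ; probe: [31, 49, -29, 13]

Check, running the answer program on each example:
  [-39, 44, 11] -> [-40, 43, 10] -> [10] -> [-10]
  [-11, -6, -42, -10, 1] -> [-12, -7, -43, -11, 0] -> [-43, -11, 0] -> [43, 11, 0]
  [20, -17, -3, -36, 0, -9, 40, 40, -26, 34] -> [19, -18, -4, -37, -1, -10, 39, 39, -27, 33] -> [-4, -37, -1, -10, 39, 39, -27, 33] -> [4, 37, 1, 10, -39, -39, 27, -33]
  [-43, -34, 25] -> [-44, -35, 24] -> [24] -> [-24]
  [-41, -29, -46, -42] -> [-42, -30, -47, -43] -> [-47, -43] -> [47, 43]
  probe: [-15, -31, -30, -48, 30, -12] -> [-16, -32, -31, -49, 29, -13] -> [-31, -49, 29, -13] -> [31, 49, -29, 13]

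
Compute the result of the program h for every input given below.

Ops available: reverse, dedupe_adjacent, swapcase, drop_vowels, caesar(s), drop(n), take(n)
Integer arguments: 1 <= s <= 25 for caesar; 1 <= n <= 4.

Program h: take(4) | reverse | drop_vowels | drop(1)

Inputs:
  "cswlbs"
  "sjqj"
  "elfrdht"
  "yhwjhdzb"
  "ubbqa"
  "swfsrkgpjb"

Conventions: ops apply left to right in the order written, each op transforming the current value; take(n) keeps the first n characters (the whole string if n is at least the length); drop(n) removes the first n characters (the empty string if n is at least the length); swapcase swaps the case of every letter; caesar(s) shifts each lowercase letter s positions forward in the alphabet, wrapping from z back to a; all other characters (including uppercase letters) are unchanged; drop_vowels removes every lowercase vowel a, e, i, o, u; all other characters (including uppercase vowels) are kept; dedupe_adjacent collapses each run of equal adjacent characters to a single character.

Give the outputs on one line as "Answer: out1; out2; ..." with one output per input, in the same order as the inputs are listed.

Execution, op by op:
  "cswlbs" -> "cswl" -> "lwsc" -> "lwsc" -> "wsc"
  "sjqj" -> "sjqj" -> "jqjs" -> "jqjs" -> "qjs"
  "elfrdht" -> "elfr" -> "rfle" -> "rfl" -> "fl"
  "yhwjhdzb" -> "yhwj" -> "jwhy" -> "jwhy" -> "why"
  "ubbqa" -> "ubbq" -> "qbbu" -> "qbb" -> "bb"
  "swfsrkgpjb" -> "swfs" -> "sfws" -> "sfws" -> "fws"

"wsc"; "qjs"; "fl"; "why"; "bb"; "fws"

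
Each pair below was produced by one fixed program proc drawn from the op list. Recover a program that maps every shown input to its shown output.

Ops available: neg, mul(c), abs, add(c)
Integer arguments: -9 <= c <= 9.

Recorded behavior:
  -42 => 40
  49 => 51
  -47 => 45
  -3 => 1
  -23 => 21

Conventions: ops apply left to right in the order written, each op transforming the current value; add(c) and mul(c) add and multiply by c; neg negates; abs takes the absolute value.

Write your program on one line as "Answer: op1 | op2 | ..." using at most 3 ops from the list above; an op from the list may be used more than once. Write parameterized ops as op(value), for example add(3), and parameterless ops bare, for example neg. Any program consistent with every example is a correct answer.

neg | add(-2) | abs

Check, running the answer program on each example:
  -42 -> 42 -> 40 -> 40
  49 -> -49 -> -51 -> 51
  -47 -> 47 -> 45 -> 45
  -3 -> 3 -> 1 -> 1
  -23 -> 23 -> 21 -> 21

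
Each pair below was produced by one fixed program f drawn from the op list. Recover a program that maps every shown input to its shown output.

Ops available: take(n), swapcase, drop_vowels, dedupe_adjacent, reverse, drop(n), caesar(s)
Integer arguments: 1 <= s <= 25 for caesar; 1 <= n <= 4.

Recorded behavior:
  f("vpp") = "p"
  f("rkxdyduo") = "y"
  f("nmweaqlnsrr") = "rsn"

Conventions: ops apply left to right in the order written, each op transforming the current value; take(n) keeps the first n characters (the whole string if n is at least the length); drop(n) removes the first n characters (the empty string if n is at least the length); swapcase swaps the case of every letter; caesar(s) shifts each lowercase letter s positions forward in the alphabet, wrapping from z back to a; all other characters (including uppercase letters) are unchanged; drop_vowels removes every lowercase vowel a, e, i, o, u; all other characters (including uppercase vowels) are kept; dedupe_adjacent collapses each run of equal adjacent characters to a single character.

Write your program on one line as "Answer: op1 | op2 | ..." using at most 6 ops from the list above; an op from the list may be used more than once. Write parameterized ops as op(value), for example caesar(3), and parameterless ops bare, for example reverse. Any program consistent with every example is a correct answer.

drop(1) | reverse | take(4) | drop_vowels | drop(1)

Check, running the answer program on each example:
  "vpp" -> "pp" -> "pp" -> "pp" -> "pp" -> "p"
  "rkxdyduo" -> "kxdyduo" -> "oudydxk" -> "oudy" -> "dy" -> "y"
  "nmweaqlnsrr" -> "mweaqlnsrr" -> "rrsnlqaewm" -> "rrsn" -> "rrsn" -> "rsn"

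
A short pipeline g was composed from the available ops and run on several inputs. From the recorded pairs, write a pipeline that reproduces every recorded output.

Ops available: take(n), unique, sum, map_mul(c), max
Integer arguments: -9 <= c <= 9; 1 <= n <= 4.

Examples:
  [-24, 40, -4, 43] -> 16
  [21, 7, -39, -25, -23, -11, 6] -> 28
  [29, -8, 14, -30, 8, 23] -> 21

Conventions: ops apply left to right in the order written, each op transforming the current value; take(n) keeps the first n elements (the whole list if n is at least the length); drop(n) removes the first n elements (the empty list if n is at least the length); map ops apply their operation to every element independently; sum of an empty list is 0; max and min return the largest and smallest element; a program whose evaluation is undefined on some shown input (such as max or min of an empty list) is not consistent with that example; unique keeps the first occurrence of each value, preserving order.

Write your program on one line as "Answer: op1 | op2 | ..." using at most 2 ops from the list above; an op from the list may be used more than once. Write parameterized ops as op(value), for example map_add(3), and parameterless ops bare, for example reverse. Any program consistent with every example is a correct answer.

take(2) | sum

Check, running the answer program on each example:
  [-24, 40, -4, 43] -> [-24, 40] -> 16
  [21, 7, -39, -25, -23, -11, 6] -> [21, 7] -> 28
  [29, -8, 14, -30, 8, 23] -> [29, -8] -> 21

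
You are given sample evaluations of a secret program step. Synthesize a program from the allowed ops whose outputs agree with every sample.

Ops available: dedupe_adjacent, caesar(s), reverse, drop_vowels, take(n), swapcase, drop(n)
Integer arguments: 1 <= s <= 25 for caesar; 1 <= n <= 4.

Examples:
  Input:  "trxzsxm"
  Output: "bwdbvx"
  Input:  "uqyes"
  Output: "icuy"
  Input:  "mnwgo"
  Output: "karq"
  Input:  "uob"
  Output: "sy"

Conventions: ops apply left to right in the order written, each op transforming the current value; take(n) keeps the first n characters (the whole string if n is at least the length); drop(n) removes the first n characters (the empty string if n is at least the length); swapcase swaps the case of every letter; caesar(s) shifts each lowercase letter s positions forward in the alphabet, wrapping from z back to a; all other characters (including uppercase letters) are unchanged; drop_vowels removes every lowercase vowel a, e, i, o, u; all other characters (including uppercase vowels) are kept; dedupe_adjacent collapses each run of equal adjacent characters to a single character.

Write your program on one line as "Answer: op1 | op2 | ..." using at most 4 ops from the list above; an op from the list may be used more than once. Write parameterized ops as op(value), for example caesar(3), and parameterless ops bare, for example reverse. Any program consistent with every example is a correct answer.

reverse | drop(1) | caesar(4)

Check, running the answer program on each example:
  "trxzsxm" -> "mxszxrt" -> "xszxrt" -> "bwdbvx"
  "uqyes" -> "seyqu" -> "eyqu" -> "icuy"
  "mnwgo" -> "ogwnm" -> "gwnm" -> "karq"
  "uob" -> "bou" -> "ou" -> "sy"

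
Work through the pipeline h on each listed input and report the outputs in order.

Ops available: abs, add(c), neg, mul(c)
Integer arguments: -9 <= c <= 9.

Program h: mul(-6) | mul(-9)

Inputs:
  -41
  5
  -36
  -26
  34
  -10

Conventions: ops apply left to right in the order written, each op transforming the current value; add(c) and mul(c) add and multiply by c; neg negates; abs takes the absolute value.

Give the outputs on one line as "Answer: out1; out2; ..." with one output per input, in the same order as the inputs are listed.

Execution, op by op:
  -41 -> 246 -> -2214
  5 -> -30 -> 270
  -36 -> 216 -> -1944
  -26 -> 156 -> -1404
  34 -> -204 -> 1836
  -10 -> 60 -> -540

-2214; 270; -1944; -1404; 1836; -540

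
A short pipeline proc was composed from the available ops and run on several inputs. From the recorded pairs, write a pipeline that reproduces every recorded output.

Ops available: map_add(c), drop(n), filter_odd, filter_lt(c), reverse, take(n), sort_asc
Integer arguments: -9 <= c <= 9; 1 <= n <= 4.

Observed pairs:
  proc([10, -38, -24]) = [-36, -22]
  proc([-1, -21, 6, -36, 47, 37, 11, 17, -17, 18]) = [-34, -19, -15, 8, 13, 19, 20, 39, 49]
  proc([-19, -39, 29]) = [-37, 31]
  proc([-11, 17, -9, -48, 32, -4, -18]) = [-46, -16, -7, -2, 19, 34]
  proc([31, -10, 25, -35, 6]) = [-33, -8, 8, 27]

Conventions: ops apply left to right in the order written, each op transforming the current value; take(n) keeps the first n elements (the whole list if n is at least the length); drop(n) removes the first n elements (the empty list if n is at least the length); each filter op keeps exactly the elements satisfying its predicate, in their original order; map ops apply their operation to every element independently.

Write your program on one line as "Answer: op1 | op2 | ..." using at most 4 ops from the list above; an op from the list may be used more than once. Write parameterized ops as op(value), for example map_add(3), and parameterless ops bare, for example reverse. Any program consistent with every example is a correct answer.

map_add(6) | drop(1) | map_add(-4) | sort_asc

Check, running the answer program on each example:
  [10, -38, -24] -> [16, -32, -18] -> [-32, -18] -> [-36, -22] -> [-36, -22]
  [-1, -21, 6, -36, 47, 37, 11, 17, -17, 18] -> [5, -15, 12, -30, 53, 43, 17, 23, -11, 24] -> [-15, 12, -30, 53, 43, 17, 23, -11, 24] -> [-19, 8, -34, 49, 39, 13, 19, -15, 20] -> [-34, -19, -15, 8, 13, 19, 20, 39, 49]
  [-19, -39, 29] -> [-13, -33, 35] -> [-33, 35] -> [-37, 31] -> [-37, 31]
  [-11, 17, -9, -48, 32, -4, -18] -> [-5, 23, -3, -42, 38, 2, -12] -> [23, -3, -42, 38, 2, -12] -> [19, -7, -46, 34, -2, -16] -> [-46, -16, -7, -2, 19, 34]
  [31, -10, 25, -35, 6] -> [37, -4, 31, -29, 12] -> [-4, 31, -29, 12] -> [-8, 27, -33, 8] -> [-33, -8, 8, 27]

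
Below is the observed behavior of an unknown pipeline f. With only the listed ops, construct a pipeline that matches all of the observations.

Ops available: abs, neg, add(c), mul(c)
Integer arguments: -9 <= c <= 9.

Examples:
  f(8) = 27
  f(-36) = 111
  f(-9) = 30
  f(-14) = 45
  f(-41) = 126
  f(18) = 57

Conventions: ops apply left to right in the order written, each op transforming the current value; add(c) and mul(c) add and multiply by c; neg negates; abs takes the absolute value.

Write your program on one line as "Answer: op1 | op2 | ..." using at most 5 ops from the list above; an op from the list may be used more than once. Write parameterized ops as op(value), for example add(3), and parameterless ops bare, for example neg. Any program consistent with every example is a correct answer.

abs | neg | mul(3) | abs | add(3)

Check, running the answer program on each example:
  8 -> 8 -> -8 -> -24 -> 24 -> 27
  -36 -> 36 -> -36 -> -108 -> 108 -> 111
  -9 -> 9 -> -9 -> -27 -> 27 -> 30
  -14 -> 14 -> -14 -> -42 -> 42 -> 45
  -41 -> 41 -> -41 -> -123 -> 123 -> 126
  18 -> 18 -> -18 -> -54 -> 54 -> 57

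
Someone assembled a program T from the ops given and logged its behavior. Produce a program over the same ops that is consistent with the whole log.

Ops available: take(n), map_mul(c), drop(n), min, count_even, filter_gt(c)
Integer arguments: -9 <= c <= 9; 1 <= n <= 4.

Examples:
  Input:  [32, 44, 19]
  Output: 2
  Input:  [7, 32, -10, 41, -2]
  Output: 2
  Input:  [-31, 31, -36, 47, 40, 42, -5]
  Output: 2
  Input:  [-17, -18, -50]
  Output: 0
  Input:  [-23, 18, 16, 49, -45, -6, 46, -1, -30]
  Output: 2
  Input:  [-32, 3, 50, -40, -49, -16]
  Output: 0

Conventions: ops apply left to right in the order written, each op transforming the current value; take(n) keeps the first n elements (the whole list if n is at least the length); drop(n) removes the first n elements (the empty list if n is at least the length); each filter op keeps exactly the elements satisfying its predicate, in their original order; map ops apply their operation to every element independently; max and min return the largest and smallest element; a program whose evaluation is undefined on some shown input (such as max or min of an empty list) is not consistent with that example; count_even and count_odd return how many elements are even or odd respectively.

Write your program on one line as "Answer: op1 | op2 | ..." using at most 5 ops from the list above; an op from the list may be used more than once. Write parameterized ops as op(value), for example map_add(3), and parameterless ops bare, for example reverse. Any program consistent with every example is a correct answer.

filter_gt(5) | drop(1) | map_mul(-8) | take(2) | count_even

Check, running the answer program on each example:
  [32, 44, 19] -> [32, 44, 19] -> [44, 19] -> [-352, -152] -> [-352, -152] -> 2
  [7, 32, -10, 41, -2] -> [7, 32, 41] -> [32, 41] -> [-256, -328] -> [-256, -328] -> 2
  [-31, 31, -36, 47, 40, 42, -5] -> [31, 47, 40, 42] -> [47, 40, 42] -> [-376, -320, -336] -> [-376, -320] -> 2
  [-17, -18, -50] -> [] -> [] -> [] -> [] -> 0
  [-23, 18, 16, 49, -45, -6, 46, -1, -30] -> [18, 16, 49, 46] -> [16, 49, 46] -> [-128, -392, -368] -> [-128, -392] -> 2
  [-32, 3, 50, -40, -49, -16] -> [50] -> [] -> [] -> [] -> 0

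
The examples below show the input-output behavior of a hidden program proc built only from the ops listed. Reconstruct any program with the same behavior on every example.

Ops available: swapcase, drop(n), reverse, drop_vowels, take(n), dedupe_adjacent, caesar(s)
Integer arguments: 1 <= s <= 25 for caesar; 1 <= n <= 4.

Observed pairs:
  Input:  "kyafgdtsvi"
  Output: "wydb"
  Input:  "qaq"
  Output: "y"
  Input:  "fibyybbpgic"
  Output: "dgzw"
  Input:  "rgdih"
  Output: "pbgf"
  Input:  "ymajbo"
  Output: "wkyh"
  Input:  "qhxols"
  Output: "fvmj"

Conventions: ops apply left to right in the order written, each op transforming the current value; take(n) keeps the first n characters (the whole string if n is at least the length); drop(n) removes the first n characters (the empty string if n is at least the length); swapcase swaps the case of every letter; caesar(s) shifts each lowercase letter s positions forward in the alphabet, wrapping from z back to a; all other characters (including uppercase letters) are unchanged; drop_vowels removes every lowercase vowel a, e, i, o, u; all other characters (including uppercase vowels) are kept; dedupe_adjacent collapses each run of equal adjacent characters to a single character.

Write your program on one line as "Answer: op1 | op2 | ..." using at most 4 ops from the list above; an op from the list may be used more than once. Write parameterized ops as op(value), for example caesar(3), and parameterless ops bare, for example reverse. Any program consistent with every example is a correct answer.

caesar(24) | drop_vowels | take(4)

Check, running the answer program on each example:
  "kyafgdtsvi" -> "iwydebrqtg" -> "wydbrqtg" -> "wydb"
  "qaq" -> "oyo" -> "y" -> "y"
  "fibyybbpgic" -> "dgzwwzznega" -> "dgzwwzzng" -> "dgzw"
  "rgdih" -> "pebgf" -> "pbgf" -> "pbgf"
  "ymajbo" -> "wkyhzm" -> "wkyhzm" -> "wkyh"
  "qhxols" -> "ofvmjq" -> "fvmjq" -> "fvmj"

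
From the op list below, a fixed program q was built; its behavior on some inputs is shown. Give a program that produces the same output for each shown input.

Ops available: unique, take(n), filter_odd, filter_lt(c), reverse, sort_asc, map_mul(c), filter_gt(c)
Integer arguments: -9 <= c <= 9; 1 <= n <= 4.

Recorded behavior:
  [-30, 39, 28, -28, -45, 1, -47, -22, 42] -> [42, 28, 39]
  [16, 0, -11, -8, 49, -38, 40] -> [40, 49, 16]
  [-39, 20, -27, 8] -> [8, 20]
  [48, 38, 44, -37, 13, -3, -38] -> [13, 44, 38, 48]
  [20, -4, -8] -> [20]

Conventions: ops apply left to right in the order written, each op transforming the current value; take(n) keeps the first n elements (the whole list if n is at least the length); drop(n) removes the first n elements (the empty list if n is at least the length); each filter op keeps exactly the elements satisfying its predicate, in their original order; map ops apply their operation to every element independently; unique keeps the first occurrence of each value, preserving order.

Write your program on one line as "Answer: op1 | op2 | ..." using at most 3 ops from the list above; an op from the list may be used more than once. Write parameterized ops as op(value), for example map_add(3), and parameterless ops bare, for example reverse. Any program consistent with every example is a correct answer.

reverse | filter_gt(6)

Check, running the answer program on each example:
  [-30, 39, 28, -28, -45, 1, -47, -22, 42] -> [42, -22, -47, 1, -45, -28, 28, 39, -30] -> [42, 28, 39]
  [16, 0, -11, -8, 49, -38, 40] -> [40, -38, 49, -8, -11, 0, 16] -> [40, 49, 16]
  [-39, 20, -27, 8] -> [8, -27, 20, -39] -> [8, 20]
  [48, 38, 44, -37, 13, -3, -38] -> [-38, -3, 13, -37, 44, 38, 48] -> [13, 44, 38, 48]
  [20, -4, -8] -> [-8, -4, 20] -> [20]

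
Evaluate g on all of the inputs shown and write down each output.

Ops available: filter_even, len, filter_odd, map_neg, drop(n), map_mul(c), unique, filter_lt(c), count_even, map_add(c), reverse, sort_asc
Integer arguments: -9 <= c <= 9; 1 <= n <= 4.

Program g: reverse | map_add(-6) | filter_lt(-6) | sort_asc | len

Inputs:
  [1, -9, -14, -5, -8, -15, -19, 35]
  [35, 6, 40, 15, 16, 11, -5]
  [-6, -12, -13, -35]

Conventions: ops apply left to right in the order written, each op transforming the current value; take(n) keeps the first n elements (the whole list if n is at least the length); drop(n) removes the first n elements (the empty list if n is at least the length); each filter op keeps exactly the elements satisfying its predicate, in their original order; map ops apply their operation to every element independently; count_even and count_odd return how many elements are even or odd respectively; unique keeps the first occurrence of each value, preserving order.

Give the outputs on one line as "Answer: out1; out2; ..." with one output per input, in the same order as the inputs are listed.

6; 1; 4

Execution, op by op:
  [1, -9, -14, -5, -8, -15, -19, 35] -> [35, -19, -15, -8, -5, -14, -9, 1] -> [29, -25, -21, -14, -11, -20, -15, -5] -> [-25, -21, -14, -11, -20, -15] -> [-25, -21, -20, -15, -14, -11] -> 6
  [35, 6, 40, 15, 16, 11, -5] -> [-5, 11, 16, 15, 40, 6, 35] -> [-11, 5, 10, 9, 34, 0, 29] -> [-11] -> [-11] -> 1
  [-6, -12, -13, -35] -> [-35, -13, -12, -6] -> [-41, -19, -18, -12] -> [-41, -19, -18, -12] -> [-41, -19, -18, -12] -> 4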